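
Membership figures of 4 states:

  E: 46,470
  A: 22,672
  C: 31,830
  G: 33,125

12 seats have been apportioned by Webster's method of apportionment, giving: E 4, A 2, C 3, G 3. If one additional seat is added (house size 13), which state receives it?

Priority for the next seat is population ÷ (current seats + 0.5).
Priorities: E 10326.667, A 9068.800, C 9094.286, G 9464.286.
Highest priority: E.

E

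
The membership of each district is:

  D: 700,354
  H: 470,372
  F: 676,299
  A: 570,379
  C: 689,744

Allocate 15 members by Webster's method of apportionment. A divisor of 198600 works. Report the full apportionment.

With modified divisor 198600: modified quotas D 3.526, H 2.368, F 3.405, A 2.872, C 3.473.
Rounding to the nearest integer: D 4, H 2, F 3, A 3, C 3 (total 15).

D 4; H 2; F 3; A 3; C 3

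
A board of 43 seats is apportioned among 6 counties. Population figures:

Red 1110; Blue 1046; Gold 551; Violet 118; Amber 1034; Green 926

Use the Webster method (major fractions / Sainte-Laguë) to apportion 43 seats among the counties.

Standard divisor 4785/43 ≈ 111.279; standard quotas: Red 9.975, Blue 9.400, Gold 4.952, Violet 1.060, Amber 9.292, Green 8.321.
Rounding to the nearest integer gives 10, 9, 5, 1, 9, 8 = 42 seats, so the divisor must be adjusted.
With modified divisor 109.5: modified quotas Red 10.137, Blue 9.553, Gold 5.032, Violet 1.078, Amber 9.443, Green 8.457.
Rounding to the nearest integer: Red 10, Blue 10, Gold 5, Violet 1, Amber 9, Green 8 (total 43).

Red=10; Blue=10; Gold=5; Violet=1; Amber=9; Green=8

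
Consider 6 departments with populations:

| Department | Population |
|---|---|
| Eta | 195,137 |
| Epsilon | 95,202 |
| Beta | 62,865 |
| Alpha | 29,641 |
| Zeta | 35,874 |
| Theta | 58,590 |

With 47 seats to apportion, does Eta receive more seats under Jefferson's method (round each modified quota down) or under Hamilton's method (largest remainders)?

Jefferson: Eta 20, Epsilon 9, Beta 6, Alpha 3, Zeta 3, Theta 6.
Hamilton: Eta 19, Epsilon 9, Beta 6, Alpha 3, Zeta 4, Theta 6.
Eta gets 20 under Jefferson and 19 under Hamilton.

Jefferson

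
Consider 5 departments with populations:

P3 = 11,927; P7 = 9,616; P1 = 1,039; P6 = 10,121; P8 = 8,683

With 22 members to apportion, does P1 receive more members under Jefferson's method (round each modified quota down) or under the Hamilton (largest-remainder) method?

Hamilton

Jefferson: P3 7, P7 5, P1 0, P6 5, P8 5.
Hamilton: P3 6, P7 5, P1 1, P6 5, P8 5.
P1 gets 0 under Jefferson and 1 under Hamilton.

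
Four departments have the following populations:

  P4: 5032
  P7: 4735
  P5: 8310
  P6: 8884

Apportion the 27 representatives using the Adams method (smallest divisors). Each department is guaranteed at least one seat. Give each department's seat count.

Standard divisor 26961/27 ≈ 998.556; standard quotas: P4 5.039, P7 4.742, P5 8.322, P6 8.897.
Rounding up gives 6, 5, 9, 9 = 29 seats, so the divisor must be adjusted.
With modified divisor 1100: modified quotas P4 4.575, P7 4.305, P5 7.555, P6 8.076.
Rounding up: P4 5, P7 5, P5 8, P6 9 (total 27).

P4 5; P7 5; P5 8; P6 9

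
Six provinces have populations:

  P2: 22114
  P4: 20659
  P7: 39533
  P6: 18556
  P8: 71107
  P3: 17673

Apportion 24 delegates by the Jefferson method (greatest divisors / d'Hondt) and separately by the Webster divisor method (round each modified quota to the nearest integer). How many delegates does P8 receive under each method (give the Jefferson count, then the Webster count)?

10 and 9

Jefferson: P2 3, P4 2, P7 5, P6 2, P8 10, P3 2.
Webster: P2 3, P4 3, P7 5, P6 2, P8 9, P3 2.
P8 gets 10 under Jefferson and 9 under Webster.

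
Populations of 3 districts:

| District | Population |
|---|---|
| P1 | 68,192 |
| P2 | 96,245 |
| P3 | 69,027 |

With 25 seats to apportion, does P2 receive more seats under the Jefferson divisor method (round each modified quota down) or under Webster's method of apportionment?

Jefferson

Jefferson: P1 7, P2 11, P3 7.
Webster: P1 7, P2 10, P3 8.
P2 gets 11 under Jefferson and 10 under Webster.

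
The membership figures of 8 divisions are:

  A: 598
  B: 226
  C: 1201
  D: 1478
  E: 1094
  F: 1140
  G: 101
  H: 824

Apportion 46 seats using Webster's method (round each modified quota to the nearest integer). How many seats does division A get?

4

Standard divisor 6662/46 ≈ 144.826; standard quotas: A 4.129, B 1.560, C 8.293, D 10.205, E 7.554, F 7.872, G 0.697, H 5.690.
Rounding to the nearest integer gives 4, 2, 8, 10, 8, 8, 1, 6 = 47 seats, so the divisor must be adjusted.
With modified divisor 148: modified quotas A 4.041, B 1.527, C 8.115, D 9.986, E 7.392, F 7.703, G 0.682, H 5.568.
Rounding to the nearest integer: A 4, B 2, C 8, D 10, E 7, F 8, G 1, H 6 (total 46).
A receives 4.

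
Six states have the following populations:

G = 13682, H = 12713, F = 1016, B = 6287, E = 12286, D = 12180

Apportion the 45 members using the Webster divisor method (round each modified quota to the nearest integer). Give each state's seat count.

G 11, H 10, F 1, B 5, E 9, D 9

Standard divisor 58164/45 ≈ 1292.533; standard quotas: G 10.585, H 9.836, F 0.786, B 4.864, E 9.505, D 9.423.
Rounding to the nearest integer gives 11, 10, 1, 5, 10, 9 = 46 seats, so the divisor must be adjusted.
With modified divisor 1300: modified quotas G 10.525, H 9.779, F 0.782, B 4.836, E 9.451, D 9.369.
Rounding to the nearest integer: G 11, H 10, F 1, B 5, E 9, D 9 (total 45).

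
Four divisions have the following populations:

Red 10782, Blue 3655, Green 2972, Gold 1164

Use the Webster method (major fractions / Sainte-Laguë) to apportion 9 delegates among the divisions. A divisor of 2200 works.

Red: 5, Blue: 2, Green: 1, Gold: 1

With modified divisor 2200: modified quotas Red 4.901, Blue 1.661, Green 1.351, Gold 0.529.
Rounding to the nearest integer: Red 5, Blue 2, Green 1, Gold 1 (total 9).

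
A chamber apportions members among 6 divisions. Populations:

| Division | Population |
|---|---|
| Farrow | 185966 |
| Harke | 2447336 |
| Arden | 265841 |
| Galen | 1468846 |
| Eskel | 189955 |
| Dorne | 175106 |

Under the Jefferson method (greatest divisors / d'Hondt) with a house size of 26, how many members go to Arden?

Standard divisor 4733050/26 ≈ 182040.385; standard quotas: Farrow 1.022, Harke 13.444, Arden 1.460, Galen 8.069, Eskel 1.043, Dorne 0.962.
Rounding down gives 1, 13, 1, 8, 1, 0 = 24 seats, so the divisor must be adjusted.
With modified divisor 169000: modified quotas Farrow 1.100, Harke 14.481, Arden 1.573, Galen 8.691, Eskel 1.124, Dorne 1.036.
Rounding down: Farrow 1, Harke 14, Arden 1, Galen 8, Eskel 1, Dorne 1 (total 26).
Arden receives 1.

1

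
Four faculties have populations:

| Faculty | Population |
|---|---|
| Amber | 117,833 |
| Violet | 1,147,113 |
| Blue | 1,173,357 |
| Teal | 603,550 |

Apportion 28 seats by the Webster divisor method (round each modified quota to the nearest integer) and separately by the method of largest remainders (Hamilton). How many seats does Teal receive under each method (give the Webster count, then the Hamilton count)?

6 and 5

Webster: Amber 1, Violet 10, Blue 11, Teal 6.
Hamilton: Amber 1, Violet 11, Blue 11, Teal 5.
Teal gets 6 under Webster and 5 under Hamilton.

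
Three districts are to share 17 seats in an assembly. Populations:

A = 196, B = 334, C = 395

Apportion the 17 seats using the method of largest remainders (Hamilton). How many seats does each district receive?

Standard divisor: 925 ÷ 17 ≈ 54.412.
Standard quotas: A 3.602, B 6.138, C 7.259.
Lower quotas: A 3, B 6, C 7 (sum 16, leaving 1 seat).
Remainders in descending order: A 0.602, C 0.259, B 0.138.
Largest remainder: A receives the extra seat.

A 4; B 6; C 7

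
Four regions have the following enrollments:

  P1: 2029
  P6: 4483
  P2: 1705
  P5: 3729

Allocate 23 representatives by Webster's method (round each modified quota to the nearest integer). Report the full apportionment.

P1: 4; P6: 9; P2: 3; P5: 7

Standard divisor 11946/23 ≈ 519.391; standard quotas: P1 3.906, P6 8.631, P2 3.283, P5 7.180.
Rounding to the nearest integer gives P1 4, P6 9, P2 3, P5 7 — total 23, matching the house size, so no adjustment is needed.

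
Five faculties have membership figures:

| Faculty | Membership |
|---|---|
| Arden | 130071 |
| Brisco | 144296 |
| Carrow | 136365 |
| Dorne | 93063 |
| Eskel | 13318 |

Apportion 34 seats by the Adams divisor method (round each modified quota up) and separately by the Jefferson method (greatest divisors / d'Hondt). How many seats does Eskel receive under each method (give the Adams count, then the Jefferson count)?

Adams: Arden 9, Brisco 9, Carrow 9, Dorne 6, Eskel 1.
Jefferson: Arden 9, Brisco 10, Carrow 9, Dorne 6, Eskel 0.
Eskel gets 1 under Adams and 0 under Jefferson.

1 and 0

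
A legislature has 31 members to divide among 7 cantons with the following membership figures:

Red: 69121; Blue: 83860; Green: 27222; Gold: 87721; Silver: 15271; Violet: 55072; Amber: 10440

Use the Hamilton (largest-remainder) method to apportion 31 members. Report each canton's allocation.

The standard divisor is 348707/31 ≈ 11248.613.
Standard quotas: Red 6.1448, Blue 7.4551, Green 2.4200, Gold 7.7984, Silver 1.3576, Violet 4.8959, Amber 0.9281.
Lower quotas: Red 6, Blue 7, Green 2, Gold 7, Silver 1, Violet 4, Amber 0 (sum 27, leaving 4 seats).
Remainders in descending order: Amber 0.9281, Violet 0.8959, Gold 0.7984, Blue 0.4551, Green 0.4200, Silver 0.3576, Red 0.1448.
The surplus seats go to Amber, Violet, Gold, Blue.

Red: 6, Blue: 8, Green: 2, Gold: 8, Silver: 1, Violet: 5, Amber: 1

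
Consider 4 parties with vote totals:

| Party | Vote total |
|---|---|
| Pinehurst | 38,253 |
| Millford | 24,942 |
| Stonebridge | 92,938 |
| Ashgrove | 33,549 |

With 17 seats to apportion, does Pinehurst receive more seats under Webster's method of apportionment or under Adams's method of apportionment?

Webster: Pinehurst 3, Millford 2, Stonebridge 9, Ashgrove 3.
Adams: Pinehurst 4, Millford 2, Stonebridge 8, Ashgrove 3.
Pinehurst gets 3 under Webster and 4 under Adams.

Adams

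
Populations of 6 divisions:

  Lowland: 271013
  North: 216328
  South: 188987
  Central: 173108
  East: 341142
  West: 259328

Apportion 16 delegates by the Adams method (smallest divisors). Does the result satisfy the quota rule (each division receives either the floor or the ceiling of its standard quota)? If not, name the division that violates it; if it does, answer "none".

Standard quotas: Lowland 2.991, North 2.387, South 2.086, Central 1.910, East 3.765, West 2.862.
Adams allocation: Lowland 3, North 2, South 2, Central 2, East 4, West 3.
Every allocation lies between the lower and upper quota.

none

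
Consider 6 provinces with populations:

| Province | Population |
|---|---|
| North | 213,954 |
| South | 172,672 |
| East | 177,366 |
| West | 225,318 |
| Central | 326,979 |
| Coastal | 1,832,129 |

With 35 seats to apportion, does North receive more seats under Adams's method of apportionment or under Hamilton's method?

Adams

Adams: North 3, South 2, East 2, West 3, Central 4, Coastal 21.
Hamilton: North 2, South 2, East 2, West 3, Central 4, Coastal 22.
North gets 3 under Adams and 2 under Hamilton.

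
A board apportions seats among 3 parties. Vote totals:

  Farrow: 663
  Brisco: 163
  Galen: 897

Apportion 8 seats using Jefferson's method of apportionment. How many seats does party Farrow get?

3

Standard divisor 1723/8 ≈ 215.375; standard quotas: Farrow 3.078, Brisco 0.757, Galen 4.165.
Rounding down gives 3, 0, 4 = 7 seats, so the divisor must be adjusted.
With modified divisor 170: modified quotas Farrow 3.900, Brisco 0.959, Galen 5.276.
Rounding down: Farrow 3, Brisco 0, Galen 5 (total 8).
Farrow receives 3.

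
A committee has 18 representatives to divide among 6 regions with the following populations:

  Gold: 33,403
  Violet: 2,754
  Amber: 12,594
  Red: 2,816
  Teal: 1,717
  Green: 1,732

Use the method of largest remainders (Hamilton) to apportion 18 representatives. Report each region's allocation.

Gold: 11; Violet: 1; Amber: 4; Red: 1; Teal: 0; Green: 1

Standard divisor: 55016 ÷ 18 ≈ 3056.444.
Standard quotas: Gold 10.9287, Violet 0.9010, Amber 4.1205, Red 0.9213, Teal 0.5618, Green 0.5667.
Lower quotas: Gold 10, Violet 0, Amber 4, Red 0, Teal 0, Green 0 (sum 14, leaving 4 seats).
Remainders in descending order: Gold 0.9287, Red 0.9213, Violet 0.9010, Green 0.5667, Teal 0.5618, Amber 0.1205.
The surplus seats go to Gold, Red, Violet, Green.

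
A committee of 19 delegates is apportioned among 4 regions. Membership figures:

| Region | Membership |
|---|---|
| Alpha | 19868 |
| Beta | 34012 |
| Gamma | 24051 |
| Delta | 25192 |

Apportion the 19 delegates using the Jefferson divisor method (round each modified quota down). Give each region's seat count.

Standard divisor 103123/19 ≈ 5427.526; standard quotas: Alpha 3.661, Beta 6.267, Gamma 4.431, Delta 4.642.
Rounding down gives 3, 6, 4, 4 = 17 seats, so the divisor must be adjusted.
With modified divisor 4900: modified quotas Alpha 4.055, Beta 6.941, Gamma 4.908, Delta 5.141.
Rounding down: Alpha 4, Beta 6, Gamma 4, Delta 5 (total 19).

Alpha: 4, Beta: 6, Gamma: 4, Delta: 5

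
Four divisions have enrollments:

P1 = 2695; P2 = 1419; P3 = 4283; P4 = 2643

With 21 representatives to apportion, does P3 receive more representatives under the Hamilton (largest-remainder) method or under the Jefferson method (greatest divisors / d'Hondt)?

Jefferson

Hamilton: P1 5, P2 3, P3 8, P4 5.
Jefferson: P1 5, P2 2, P3 9, P4 5.
P3 gets 8 under Hamilton and 9 under Jefferson.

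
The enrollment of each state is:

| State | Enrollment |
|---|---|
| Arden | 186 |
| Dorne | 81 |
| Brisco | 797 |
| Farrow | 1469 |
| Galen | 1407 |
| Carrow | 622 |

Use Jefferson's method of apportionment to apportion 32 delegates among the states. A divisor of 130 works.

Arden=1, Dorne=0, Brisco=6, Farrow=11, Galen=10, Carrow=4

With modified divisor 130: modified quotas Arden 1.431, Dorne 0.623, Brisco 6.131, Farrow 11.300, Galen 10.823, Carrow 4.785.
Rounding down: Arden 1, Dorne 0, Brisco 6, Farrow 11, Galen 10, Carrow 4 (total 32).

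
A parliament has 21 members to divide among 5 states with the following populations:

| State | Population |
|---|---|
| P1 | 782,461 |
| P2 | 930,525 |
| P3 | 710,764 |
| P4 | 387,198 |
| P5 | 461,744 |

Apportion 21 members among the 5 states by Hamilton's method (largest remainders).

P1=5, P2=6, P3=5, P4=2, P5=3

Total 3272692; standard divisor 3272692/21 ≈ 155842.476.
Standard quotas: P1 5.0208, P2 5.9709, P3 4.5608, P4 2.4845, P5 2.9629.
Lower quotas: P1 5, P2 5, P3 4, P4 2, P5 2 (sum 18, leaving 3 seats).
Remainders in descending order: P2 0.9709, P5 0.9629, P3 0.5608, P4 0.4845, P1 0.0208.
Largest remainders: P2, P5, P3 receive the extra seats.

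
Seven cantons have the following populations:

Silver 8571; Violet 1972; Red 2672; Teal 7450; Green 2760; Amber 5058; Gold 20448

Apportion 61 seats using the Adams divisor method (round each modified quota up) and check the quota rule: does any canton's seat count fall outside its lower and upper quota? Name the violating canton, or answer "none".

Gold

Standard quotas: Silver 10.685, Violet 2.458, Red 3.331, Teal 9.288, Green 3.441, Amber 6.306, Gold 25.492.
Adams allocation: Silver 11, Violet 3, Red 4, Teal 9, Green 4, Amber 6, Gold 24.
Gold has quota 25.492 (lower 25, upper 26) but receives 24 — outside the quota interval.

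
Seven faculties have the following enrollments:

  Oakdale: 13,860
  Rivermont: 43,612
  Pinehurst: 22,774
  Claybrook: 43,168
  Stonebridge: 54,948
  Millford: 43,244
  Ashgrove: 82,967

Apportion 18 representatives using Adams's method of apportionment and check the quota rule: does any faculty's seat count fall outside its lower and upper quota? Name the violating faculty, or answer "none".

Standard quotas: Oakdale 0.819, Rivermont 2.577, Pinehurst 1.346, Claybrook 2.551, Stonebridge 3.247, Millford 2.556, Ashgrove 4.903.
Adams allocation: Oakdale 1, Rivermont 3, Pinehurst 2, Claybrook 2, Stonebridge 3, Millford 3, Ashgrove 4.
Every allocation lies between the lower and upper quota.

none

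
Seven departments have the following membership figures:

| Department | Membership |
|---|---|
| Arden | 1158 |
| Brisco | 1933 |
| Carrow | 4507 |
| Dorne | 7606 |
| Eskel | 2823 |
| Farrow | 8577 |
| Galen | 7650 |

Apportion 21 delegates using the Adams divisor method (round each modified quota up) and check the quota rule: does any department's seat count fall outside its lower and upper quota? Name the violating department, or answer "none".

Standard quotas: Arden 0.710, Brisco 1.185, Carrow 2.763, Dorne 4.663, Eskel 1.731, Farrow 5.258, Galen 4.690.
Adams allocation: Arden 1, Brisco 2, Carrow 3, Dorne 4, Eskel 2, Farrow 5, Galen 4.
Every allocation lies between the lower and upper quota.

none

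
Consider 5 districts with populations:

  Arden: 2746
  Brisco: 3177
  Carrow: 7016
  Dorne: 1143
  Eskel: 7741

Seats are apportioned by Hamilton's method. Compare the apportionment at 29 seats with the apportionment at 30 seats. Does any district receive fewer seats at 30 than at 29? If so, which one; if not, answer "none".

At 29 seats: Arden 4, Brisco 4, Carrow 9, Dorne 2, Eskel 10.
At 30 seats: Arden 4, Brisco 4, Carrow 10, Dorne 1, Eskel 11.
Dorne drops from 2 to 1.

Dorne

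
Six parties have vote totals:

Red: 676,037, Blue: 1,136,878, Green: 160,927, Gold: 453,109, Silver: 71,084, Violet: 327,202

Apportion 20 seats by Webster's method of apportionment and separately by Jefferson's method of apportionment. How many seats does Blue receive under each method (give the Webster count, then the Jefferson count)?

Webster: Red 5, Blue 8, Green 1, Gold 3, Silver 1, Violet 2.
Jefferson: Red 5, Blue 9, Green 1, Gold 3, Silver 0, Violet 2.
Blue gets 8 under Webster and 9 under Jefferson.

8 and 9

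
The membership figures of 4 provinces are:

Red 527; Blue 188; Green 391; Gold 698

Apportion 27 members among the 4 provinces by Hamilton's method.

Red=8, Blue=3, Green=6, Gold=10

Standard divisor: 1804 ÷ 27 ≈ 66.815.
Standard quotas: Red 7.887, Blue 2.814, Green 5.852, Gold 10.447.
Lower quotas: Red 7, Blue 2, Green 5, Gold 10 (sum 24, leaving 3 seats).
Remainders in descending order: Red 0.887, Green 0.852, Blue 0.814, Gold 0.447.
The surplus seats go to Red, Green, Blue.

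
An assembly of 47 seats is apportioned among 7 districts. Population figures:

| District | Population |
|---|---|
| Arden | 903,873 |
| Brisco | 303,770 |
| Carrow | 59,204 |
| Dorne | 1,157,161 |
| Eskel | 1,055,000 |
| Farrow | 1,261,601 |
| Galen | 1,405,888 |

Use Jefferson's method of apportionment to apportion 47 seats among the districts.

Arden=7, Brisco=2, Carrow=0, Dorne=9, Eskel=8, Farrow=10, Galen=11

Standard divisor 6146497/47 ≈ 130776.532; standard quotas: Arden 6.912, Brisco 2.323, Carrow 0.453, Dorne 8.848, Eskel 8.067, Farrow 9.647, Galen 10.750.
Rounding down gives 6, 2, 0, 8, 8, 9, 10 = 43 seats, so the divisor must be adjusted.
With modified divisor 121700: modified quotas Arden 7.427, Brisco 2.496, Carrow 0.486, Dorne 9.508, Eskel 8.669, Farrow 10.366, Galen 11.552.
Rounding down: Arden 7, Brisco 2, Carrow 0, Dorne 9, Eskel 8, Farrow 10, Galen 11 (total 47).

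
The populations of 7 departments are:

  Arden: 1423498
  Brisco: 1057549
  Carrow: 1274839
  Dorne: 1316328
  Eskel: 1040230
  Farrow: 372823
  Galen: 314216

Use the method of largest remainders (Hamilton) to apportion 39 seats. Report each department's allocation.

The standard divisor is 6799483/39 ≈ 174345.718.
Standard quotas: Arden 8.1648, Brisco 6.0658, Carrow 7.3121, Dorne 7.5501, Eskel 5.9665, Farrow 2.1384, Galen 1.8023.
Lower quotas: Arden 8, Brisco 6, Carrow 7, Dorne 7, Eskel 5, Farrow 2, Galen 1 (sum 36, leaving 3 seats).
Remainders in descending order: Eskel 0.9665, Galen 0.8023, Dorne 0.5501, Carrow 0.3121, Arden 0.1648, Farrow 0.1384, Brisco 0.0658.
The surplus seats go to Eskel, Galen, Dorne.

Arden=8, Brisco=6, Carrow=7, Dorne=8, Eskel=6, Farrow=2, Galen=2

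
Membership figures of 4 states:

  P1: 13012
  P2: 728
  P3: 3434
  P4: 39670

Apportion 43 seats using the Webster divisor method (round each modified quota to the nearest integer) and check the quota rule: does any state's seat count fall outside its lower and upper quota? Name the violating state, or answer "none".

P4

Standard quotas: P1 9.843, P2 0.551, P3 2.598, P4 30.009.
Webster allocation: P1 10, P2 1, P3 3, P4 29.
P4 has quota 30.009 (lower 30, upper 31) but receives 29 — outside the quota interval.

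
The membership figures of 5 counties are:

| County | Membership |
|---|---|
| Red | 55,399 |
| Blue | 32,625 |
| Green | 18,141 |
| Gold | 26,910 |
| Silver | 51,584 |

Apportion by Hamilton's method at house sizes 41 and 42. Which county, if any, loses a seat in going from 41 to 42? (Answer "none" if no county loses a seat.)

none

At 41 seats: Red 12, Blue 7, Green 4, Gold 6, Silver 12.
At 42 seats: Red 13, Blue 7, Green 4, Gold 6, Silver 12.
No county's allocation decreased.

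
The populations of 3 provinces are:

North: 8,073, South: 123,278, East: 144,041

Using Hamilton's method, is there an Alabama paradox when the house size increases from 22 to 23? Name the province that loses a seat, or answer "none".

At 22 seats: North 1, South 10, East 11.
At 23 seats: North 1, South 10, East 12.
No province's allocation decreased.

none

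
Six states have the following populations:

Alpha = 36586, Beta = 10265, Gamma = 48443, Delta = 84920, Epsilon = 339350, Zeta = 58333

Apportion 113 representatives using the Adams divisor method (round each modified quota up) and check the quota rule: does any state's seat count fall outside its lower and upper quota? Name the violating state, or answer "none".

Epsilon

Standard quotas: Alpha 7.154, Beta 2.007, Gamma 9.472, Delta 16.605, Epsilon 66.355, Zeta 11.406.
Adams allocation: Alpha 7, Beta 2, Gamma 10, Delta 17, Epsilon 65, Zeta 12.
Epsilon has quota 66.355 (lower 66, upper 67) but receives 65 — outside the quota interval.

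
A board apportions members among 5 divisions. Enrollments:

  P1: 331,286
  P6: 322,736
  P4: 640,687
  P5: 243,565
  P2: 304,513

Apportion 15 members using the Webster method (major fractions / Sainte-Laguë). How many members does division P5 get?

2

Standard divisor 1842787/15 ≈ 122852.467; standard quotas: P1 2.697, P6 2.627, P4 5.215, P5 1.983, P2 2.479.
Rounding to the nearest integer gives P1 3, P6 3, P4 5, P5 2, P2 2 — total 15, matching the house size, so no adjustment is needed.
P5 receives 2.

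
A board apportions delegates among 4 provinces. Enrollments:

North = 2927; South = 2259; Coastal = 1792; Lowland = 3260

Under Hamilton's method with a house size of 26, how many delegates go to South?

Standard divisor: 10238 ÷ 26 ≈ 393.769.
Standard quotas: North 7.433, South 5.737, Coastal 4.551, Lowland 8.279.
Lower quotas: North 7, South 5, Coastal 4, Lowland 8 (sum 24, leaving 2 seats).
Remainders in descending order: South 0.737, Coastal 0.551, North 0.433, Lowland 0.279.
The surplus seats go to South, Coastal.
South receives 6.

6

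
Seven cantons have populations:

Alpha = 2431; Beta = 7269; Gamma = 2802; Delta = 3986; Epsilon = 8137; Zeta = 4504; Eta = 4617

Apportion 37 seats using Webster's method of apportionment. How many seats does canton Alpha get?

3

Standard divisor 33746/37 ≈ 912.054; standard quotas: Alpha 2.665, Beta 7.970, Gamma 3.072, Delta 4.370, Epsilon 8.922, Zeta 4.938, Eta 5.062.
Rounding to the nearest integer gives Alpha 3, Beta 8, Gamma 3, Delta 4, Epsilon 9, Zeta 5, Eta 5 — total 37, matching the house size, so no adjustment is needed.
Alpha receives 3.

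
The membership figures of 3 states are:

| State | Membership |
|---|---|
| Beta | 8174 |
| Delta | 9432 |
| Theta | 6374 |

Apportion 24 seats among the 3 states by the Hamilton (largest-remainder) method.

Standard divisor: 23980 ÷ 24 ≈ 999.167.
Standard quotas: Beta 8.1808, Delta 9.4399, Theta 6.3793.
Lower quotas: Beta 8, Delta 9, Theta 6 (sum 23, leaving 1 seat).
Remainders in descending order: Delta 0.4399, Theta 0.3793, Beta 0.1808.
The surplus seat goes to Delta.

Beta: 8; Delta: 10; Theta: 6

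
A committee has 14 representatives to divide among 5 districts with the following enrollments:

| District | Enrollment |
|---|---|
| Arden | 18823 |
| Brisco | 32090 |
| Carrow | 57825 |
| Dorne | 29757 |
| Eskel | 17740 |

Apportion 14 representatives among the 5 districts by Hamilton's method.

Arden 2; Brisco 3; Carrow 5; Dorne 3; Eskel 1

The standard divisor is 156235/14 ≈ 11159.643.
Standard quotas: Arden 1.6867, Brisco 2.8755, Carrow 5.1816, Dorne 2.6665, Eskel 1.5897.
Lower quotas: Arden 1, Brisco 2, Carrow 5, Dorne 2, Eskel 1 (sum 11, leaving 3 seats).
Remainders in descending order: Brisco 0.8755, Arden 0.6867, Dorne 0.6665, Eskel 0.5897, Carrow 0.1816.
The surplus seats go to Brisco, Arden, Dorne.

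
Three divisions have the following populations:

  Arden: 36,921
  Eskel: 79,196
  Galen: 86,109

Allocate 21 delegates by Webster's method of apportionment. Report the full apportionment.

Arden 4, Eskel 8, Galen 9

Standard divisor 202226/21 ≈ 9629.81; standard quotas: Arden 3.834, Eskel 8.224, Galen 8.942.
Rounding to the nearest integer gives Arden 4, Eskel 8, Galen 9 — total 21, matching the house size, so no adjustment is needed.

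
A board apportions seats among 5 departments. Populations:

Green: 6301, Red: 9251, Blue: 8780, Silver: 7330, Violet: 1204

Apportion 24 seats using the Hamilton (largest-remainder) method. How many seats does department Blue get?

Standard divisor: 32866 ÷ 24 ≈ 1369.417.
Standard quotas: Green 4.6012, Red 6.7554, Blue 6.4115, Silver 5.3526, Violet 0.8792.
Lower quotas: Green 4, Red 6, Blue 6, Silver 5, Violet 0 (sum 21, leaving 3 seats).
Remainders in descending order: Violet 0.8792, Red 0.7554, Green 0.6012, Blue 0.4115, Silver 0.3526.
The surplus seats go to Violet, Red, Green.
Blue receives 6.

6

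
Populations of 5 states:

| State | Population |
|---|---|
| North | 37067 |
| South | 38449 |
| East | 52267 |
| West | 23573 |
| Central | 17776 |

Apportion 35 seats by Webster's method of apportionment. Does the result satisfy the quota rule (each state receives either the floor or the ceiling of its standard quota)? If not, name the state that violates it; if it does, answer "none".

none

Standard quotas: North 7.671, South 7.957, East 10.816, West 4.878, Central 3.679.
Webster allocation: North 7, South 8, East 11, West 5, Central 4.
Every allocation lies between the lower and upper quota.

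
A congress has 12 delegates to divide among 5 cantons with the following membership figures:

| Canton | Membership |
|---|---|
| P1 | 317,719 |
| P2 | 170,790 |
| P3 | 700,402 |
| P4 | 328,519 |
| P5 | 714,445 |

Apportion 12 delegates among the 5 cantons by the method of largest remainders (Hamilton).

The standard divisor is 2231875/12 ≈ 185989.583.
Standard quotas: P1 1.7083, P2 0.9183, P3 3.7658, P4 1.7663, P5 3.8413.
Lower quotas: P1 1, P2 0, P3 3, P4 1, P5 3 (sum 8, leaving 4 seats).
Remainders in descending order: P2 0.9183, P5 0.8413, P4 0.7663, P3 0.7658, P1 0.7083.
The surplus seats go to P2, P5, P4, P3.

P1 1, P2 1, P3 4, P4 2, P5 4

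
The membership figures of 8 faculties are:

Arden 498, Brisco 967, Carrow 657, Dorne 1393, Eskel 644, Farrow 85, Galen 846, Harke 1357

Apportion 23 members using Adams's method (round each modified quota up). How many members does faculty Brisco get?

Standard divisor 6447/23 ≈ 280.304; standard quotas: Arden 1.777, Brisco 3.450, Carrow 2.344, Dorne 4.970, Eskel 2.298, Farrow 0.303, Galen 3.018, Harke 4.841.
Rounding up gives 2, 4, 3, 5, 3, 1, 4, 5 = 27 seats, so the divisor must be adjusted.
With modified divisor 334: modified quotas Arden 1.491, Brisco 2.895, Carrow 1.967, Dorne 4.171, Eskel 1.928, Farrow 0.254, Galen 2.533, Harke 4.063.
Rounding up: Arden 2, Brisco 3, Carrow 2, Dorne 5, Eskel 2, Farrow 1, Galen 3, Harke 5 (total 23).
Brisco receives 3.

3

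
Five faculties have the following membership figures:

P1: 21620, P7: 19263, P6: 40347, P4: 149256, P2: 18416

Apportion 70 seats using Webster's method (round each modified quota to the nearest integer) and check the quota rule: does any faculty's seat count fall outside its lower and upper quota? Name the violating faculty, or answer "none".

Standard quotas: P1 6.080, P7 5.417, P6 11.347, P4 41.976, P2 5.179.
Webster allocation: P1 6, P7 5, P6 11, P4 43, P2 5.
P4 has quota 41.976 (lower 41, upper 42) but receives 43 — outside the quota interval.

P4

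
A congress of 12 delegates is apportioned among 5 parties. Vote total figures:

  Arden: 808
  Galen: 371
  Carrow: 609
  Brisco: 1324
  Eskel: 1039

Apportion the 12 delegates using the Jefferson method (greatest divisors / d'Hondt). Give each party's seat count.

Arden=2; Galen=1; Carrow=2; Brisco=4; Eskel=3

Standard divisor 4151/12 ≈ 345.917; standard quotas: Arden 2.336, Galen 1.073, Carrow 1.761, Brisco 3.828, Eskel 3.004.
Rounding down gives 2, 1, 1, 3, 3 = 10 seats, so the divisor must be adjusted.
With modified divisor 300: modified quotas Arden 2.693, Galen 1.237, Carrow 2.030, Brisco 4.413, Eskel 3.463.
Rounding down: Arden 2, Galen 1, Carrow 2, Brisco 4, Eskel 3 (total 12).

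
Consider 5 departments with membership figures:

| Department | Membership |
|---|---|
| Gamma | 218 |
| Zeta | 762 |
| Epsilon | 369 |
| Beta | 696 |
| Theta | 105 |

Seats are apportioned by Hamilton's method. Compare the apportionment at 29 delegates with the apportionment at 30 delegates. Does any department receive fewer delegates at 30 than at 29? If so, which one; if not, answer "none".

At 29 seats: Gamma 3, Zeta 10, Epsilon 5, Beta 9, Theta 2.
At 30 seats: Gamma 3, Zeta 11, Epsilon 5, Beta 10, Theta 1.
Theta drops from 2 to 1.

Theta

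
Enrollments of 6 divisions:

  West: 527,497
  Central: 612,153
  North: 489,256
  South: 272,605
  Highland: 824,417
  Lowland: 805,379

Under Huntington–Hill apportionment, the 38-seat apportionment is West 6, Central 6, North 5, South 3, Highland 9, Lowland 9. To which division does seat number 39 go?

Central

Priority for the next seat is population ÷ (√(s·(s+1))).
Priorities: West 81394.554, Central 94457.259, North 89325.516, South 78694.285, Highland 86901.182, Lowland 84894.401.
Highest priority: Central.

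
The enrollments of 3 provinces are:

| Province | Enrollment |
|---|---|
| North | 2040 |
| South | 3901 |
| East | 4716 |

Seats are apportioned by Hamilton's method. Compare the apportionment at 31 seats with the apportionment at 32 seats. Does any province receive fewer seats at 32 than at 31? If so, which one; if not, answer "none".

none

At 31 seats: North 6, South 11, East 14.
At 32 seats: North 6, South 12, East 14.
No province's allocation decreased.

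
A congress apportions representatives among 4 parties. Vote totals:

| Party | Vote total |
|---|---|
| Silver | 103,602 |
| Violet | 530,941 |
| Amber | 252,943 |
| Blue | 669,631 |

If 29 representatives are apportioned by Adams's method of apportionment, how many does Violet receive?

Standard divisor 1557117/29 ≈ 53693.69; standard quotas: Silver 1.930, Violet 9.888, Amber 4.711, Blue 12.471.
Rounding up gives 2, 10, 5, 13 = 30 seats, so the divisor must be adjusted.
With modified divisor 57400: modified quotas Silver 1.805, Violet 9.250, Amber 4.407, Blue 11.666.
Rounding up: Silver 2, Violet 10, Amber 5, Blue 12 (total 29).
Violet receives 10.

10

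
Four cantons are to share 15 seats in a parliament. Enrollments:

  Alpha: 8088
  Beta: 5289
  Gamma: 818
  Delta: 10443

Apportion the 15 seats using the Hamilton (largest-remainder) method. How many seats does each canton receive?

Alpha: 5; Beta: 3; Gamma: 1; Delta: 6

Total 24638; standard divisor 24638/15 ≈ 1642.533.
Standard quotas: Alpha 4.9241, Beta 3.2200, Gamma 0.4980, Delta 6.3579.
Lower quotas: Alpha 4, Beta 3, Gamma 0, Delta 6 (sum 13, leaving 2 seats).
Remainders in descending order: Alpha 0.9241, Gamma 0.4980, Delta 0.3579, Beta 0.2200.
The surplus seats go to Alpha, Gamma.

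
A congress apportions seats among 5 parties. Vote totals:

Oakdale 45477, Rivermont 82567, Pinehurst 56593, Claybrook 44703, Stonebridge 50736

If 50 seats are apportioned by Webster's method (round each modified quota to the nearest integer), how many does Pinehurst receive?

10

Standard divisor 280076/50 ≈ 5601.52; standard quotas: Oakdale 8.119, Rivermont 14.740, Pinehurst 10.103, Claybrook 7.981, Stonebridge 9.058.
Rounding to the nearest integer gives Oakdale 8, Rivermont 15, Pinehurst 10, Claybrook 8, Stonebridge 9 — total 50, matching the house size, so no adjustment is needed.
Pinehurst receives 10.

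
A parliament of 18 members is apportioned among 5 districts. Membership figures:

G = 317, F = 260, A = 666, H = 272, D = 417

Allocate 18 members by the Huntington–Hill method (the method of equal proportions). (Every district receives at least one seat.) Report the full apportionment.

G: 3; F: 2; A: 6; H: 3; D: 4

With divisor 109: modified quotas G 2.908, F 2.385, A 6.110, H 2.495, D 3.826.
Geometric-mean thresholds: G √(2·3)=2.449, F √(2·3)=2.449, A √(6·7)=6.481, H √(2·3)=2.449, D √(3·4)=3.464.
Each quota rounded against its threshold gives G 3, F 2, A 6, H 3, D 4 (total 18).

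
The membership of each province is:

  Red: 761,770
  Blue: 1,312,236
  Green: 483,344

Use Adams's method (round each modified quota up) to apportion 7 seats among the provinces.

Red 2, Blue 3, Green 2

Standard divisor 2557350/7 ≈ 365335.714; standard quotas: Red 2.085, Blue 3.592, Green 1.323.
Rounding up gives 3, 4, 2 = 9 seats, so the divisor must be adjusted.
With modified divisor 460400: modified quotas Red 1.655, Blue 2.850, Green 1.050.
Rounding up: Red 2, Blue 3, Green 2 (total 7).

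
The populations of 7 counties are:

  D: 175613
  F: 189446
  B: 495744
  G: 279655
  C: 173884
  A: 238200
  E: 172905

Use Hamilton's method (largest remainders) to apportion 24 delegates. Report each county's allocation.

Standard divisor: 1725447 ÷ 24 ≈ 71893.625.
Standard quotas: D 2.4427, F 2.6351, B 6.8955, G 3.8898, C 2.4186, A 3.3132, E 2.4050.
Lower quotas: D 2, F 2, B 6, G 3, C 2, A 3, E 2 (sum 20, leaving 4 seats).
Remainders in descending order: B 0.8955, G 0.8898, F 0.6351, D 0.4427, C 0.4186, E 0.4050, A 0.3132.
The surplus seats go to B, G, F, D.

D 3, F 3, B 7, G 4, C 2, A 3, E 2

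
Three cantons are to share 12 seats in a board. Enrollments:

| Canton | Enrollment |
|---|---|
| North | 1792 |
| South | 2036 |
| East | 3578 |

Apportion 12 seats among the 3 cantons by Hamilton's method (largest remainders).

North: 3, South: 3, East: 6

Total 7406; standard divisor 7406/12 ≈ 617.167.
Standard quotas: North 2.904, South 3.299, East 5.797.
Lower quotas: North 2, South 3, East 5 (sum 10, leaving 2 seats).
Remainders in descending order: North 0.904, East 0.797, South 0.299.
Largest remainders: North, East receive the extra seats.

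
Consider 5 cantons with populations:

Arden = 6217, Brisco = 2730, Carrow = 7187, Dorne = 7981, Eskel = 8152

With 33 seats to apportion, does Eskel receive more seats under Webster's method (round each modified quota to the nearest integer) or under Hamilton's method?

Webster

Webster: Arden 6, Brisco 3, Carrow 7, Dorne 8, Eskel 9.
Hamilton: Arden 7, Brisco 3, Carrow 7, Dorne 8, Eskel 8.
Eskel gets 9 under Webster and 8 under Hamilton.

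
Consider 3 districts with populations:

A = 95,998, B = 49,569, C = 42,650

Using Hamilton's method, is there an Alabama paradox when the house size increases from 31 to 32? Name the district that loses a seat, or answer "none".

none

At 31 seats: A 16, B 8, C 7.
At 32 seats: A 16, B 9, C 7.
No district's allocation decreased.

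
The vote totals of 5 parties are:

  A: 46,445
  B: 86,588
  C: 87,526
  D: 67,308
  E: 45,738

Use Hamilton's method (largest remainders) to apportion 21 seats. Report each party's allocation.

The standard divisor is 333605/21 ≈ 15885.952.
Standard quotas: A 2.9237, B 5.4506, C 5.5096, D 4.2370, E 2.8791.
Lower quotas: A 2, B 5, C 5, D 4, E 2 (sum 18, leaving 3 seats).
Remainders in descending order: A 0.9237, E 0.8791, C 0.5096, B 0.4506, D 0.2370.
Largest remainders: A, E, C receive the extra seats.

A=3, B=5, C=6, D=4, E=3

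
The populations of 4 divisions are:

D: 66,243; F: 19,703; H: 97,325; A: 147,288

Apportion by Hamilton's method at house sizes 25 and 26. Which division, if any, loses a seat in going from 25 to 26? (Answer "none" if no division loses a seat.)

At 25 seats: D 5, F 2, H 7, A 11.
At 26 seats: D 5, F 1, H 8, A 12.
F drops from 2 to 1.

F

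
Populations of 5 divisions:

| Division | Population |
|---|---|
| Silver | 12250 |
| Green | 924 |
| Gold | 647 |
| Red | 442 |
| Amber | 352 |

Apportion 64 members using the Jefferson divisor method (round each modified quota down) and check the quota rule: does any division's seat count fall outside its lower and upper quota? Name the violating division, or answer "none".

Standard quotas: Silver 53.644, Green 4.046, Gold 2.833, Red 1.936, Amber 1.541.
Jefferson allocation: Silver 55, Green 4, Gold 2, Red 2, Amber 1.
Silver has quota 53.644 (lower 53, upper 54) but receives 55 — outside the quota interval.

Silver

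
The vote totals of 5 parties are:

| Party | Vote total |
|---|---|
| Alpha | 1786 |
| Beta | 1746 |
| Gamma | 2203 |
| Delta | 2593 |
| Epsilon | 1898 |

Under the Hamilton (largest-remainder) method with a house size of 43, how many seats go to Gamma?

9

Standard divisor: 10226 ÷ 43 ≈ 237.814.
Standard quotas: Alpha 7.510, Beta 7.342, Gamma 9.264, Delta 10.903, Epsilon 7.981.
Lower quotas: Alpha 7, Beta 7, Gamma 9, Delta 10, Epsilon 7 (sum 40, leaving 3 seats).
Remainders in descending order: Epsilon 0.981, Delta 0.903, Alpha 0.510, Beta 0.342, Gamma 0.264.
Largest remainders: Epsilon, Delta, Alpha receive the extra seats.
Gamma receives 9.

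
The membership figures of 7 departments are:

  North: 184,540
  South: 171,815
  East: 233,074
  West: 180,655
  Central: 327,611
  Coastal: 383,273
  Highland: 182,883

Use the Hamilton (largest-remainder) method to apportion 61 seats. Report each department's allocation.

The standard divisor is 1663851/61 ≈ 27276.246.
Standard quotas: North 6.7656, South 6.2991, East 8.5449, West 6.6232, Central 12.0109, Coastal 14.0515, Highland 6.7048.
Lower quotas: North 6, South 6, East 8, West 6, Central 12, Coastal 14, Highland 6 (sum 58, leaving 3 seats).
Remainders in descending order: North 0.7656, Highland 0.7048, West 0.6232, East 0.5449, South 0.2991, Coastal 0.0515, Central 0.0109.
Largest remainders: North, Highland, West receive the extra seats.

North 7; South 6; East 8; West 7; Central 12; Coastal 14; Highland 7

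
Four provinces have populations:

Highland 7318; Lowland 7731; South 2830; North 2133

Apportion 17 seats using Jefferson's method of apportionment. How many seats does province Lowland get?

Standard divisor 20012/17 ≈ 1177.176; standard quotas: Highland 6.217, Lowland 6.567, South 2.404, North 1.812.
Rounding down gives 6, 6, 2, 1 = 15 seats, so the divisor must be adjusted.
With modified divisor 1051.75: modified quotas Highland 6.958, Lowland 7.351, South 2.691, North 2.028.
Rounding down: Highland 6, Lowland 7, South 2, North 2 (total 17).
Lowland receives 7.

7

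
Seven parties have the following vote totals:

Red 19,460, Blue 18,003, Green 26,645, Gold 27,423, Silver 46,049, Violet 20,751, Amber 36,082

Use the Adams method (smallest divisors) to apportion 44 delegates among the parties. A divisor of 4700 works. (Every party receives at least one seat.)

Red 5; Blue 4; Green 6; Gold 6; Silver 10; Violet 5; Amber 8

With modified divisor 4700: modified quotas Red 4.140, Blue 3.830, Green 5.669, Gold 5.835, Silver 9.798, Violet 4.415, Amber 7.677.
Rounding up: Red 5, Blue 4, Green 6, Gold 6, Silver 10, Violet 5, Amber 8 (total 44).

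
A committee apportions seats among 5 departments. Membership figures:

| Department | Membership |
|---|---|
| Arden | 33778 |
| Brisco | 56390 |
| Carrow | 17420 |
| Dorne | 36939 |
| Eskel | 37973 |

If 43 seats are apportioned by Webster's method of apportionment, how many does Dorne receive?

9

Standard divisor 182500/43 ≈ 4244.186; standard quotas: Arden 7.959, Brisco 13.286, Carrow 4.104, Dorne 8.703, Eskel 8.947.
Rounding to the nearest integer gives Arden 8, Brisco 13, Carrow 4, Dorne 9, Eskel 9 — total 43, matching the house size, so no adjustment is needed.
Dorne receives 9.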